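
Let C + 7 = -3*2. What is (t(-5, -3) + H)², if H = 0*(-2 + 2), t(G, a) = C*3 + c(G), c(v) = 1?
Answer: 1444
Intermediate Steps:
C = -13 (C = -7 - 3*2 = -7 - 6 = -13)
t(G, a) = -38 (t(G, a) = -13*3 + 1 = -39 + 1 = -38)
H = 0 (H = 0*0 = 0)
(t(-5, -3) + H)² = (-38 + 0)² = (-38)² = 1444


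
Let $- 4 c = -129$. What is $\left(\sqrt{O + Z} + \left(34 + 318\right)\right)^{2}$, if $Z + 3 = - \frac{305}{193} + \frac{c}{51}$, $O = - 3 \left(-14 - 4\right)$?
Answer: $\frac{1626772979}{13124} + \frac{1056 \sqrt{239470347}}{3281} \approx 1.2893 \cdot 10^{5}$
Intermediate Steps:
$c = \frac{129}{4}$ ($c = \left(- \frac{1}{4}\right) \left(-129\right) = \frac{129}{4} \approx 32.25$)
$O = 54$ ($O = \left(-3\right) \left(-18\right) = 54$)
$Z = - \frac{51813}{13124}$ ($Z = -3 + \left(- \frac{305}{193} + \frac{129}{4 \cdot 51}\right) = -3 + \left(\left(-305\right) \frac{1}{193} + \frac{129}{4} \cdot \frac{1}{51}\right) = -3 + \left(- \frac{305}{193} + \frac{43}{68}\right) = -3 - \frac{12441}{13124} = - \frac{51813}{13124} \approx -3.948$)
$\left(\sqrt{O + Z} + \left(34 + 318\right)\right)^{2} = \left(\sqrt{54 - \frac{51813}{13124}} + \left(34 + 318\right)\right)^{2} = \left(\sqrt{\frac{656883}{13124}} + 352\right)^{2} = \left(\frac{3 \sqrt{239470347}}{6562} + 352\right)^{2} = \left(352 + \frac{3 \sqrt{239470347}}{6562}\right)^{2}$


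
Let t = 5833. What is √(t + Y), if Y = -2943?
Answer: 17*√10 ≈ 53.759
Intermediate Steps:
√(t + Y) = √(5833 - 2943) = √2890 = 17*√10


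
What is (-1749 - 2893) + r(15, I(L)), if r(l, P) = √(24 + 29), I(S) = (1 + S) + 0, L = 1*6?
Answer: -4642 + √53 ≈ -4634.7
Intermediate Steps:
L = 6
I(S) = 1 + S
r(l, P) = √53
(-1749 - 2893) + r(15, I(L)) = (-1749 - 2893) + √53 = -4642 + √53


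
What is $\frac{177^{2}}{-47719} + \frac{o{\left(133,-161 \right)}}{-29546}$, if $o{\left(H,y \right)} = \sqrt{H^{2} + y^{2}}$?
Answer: $- \frac{31329}{47719} - \frac{7 \sqrt{890}}{29546} \approx -0.6636$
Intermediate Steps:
$\frac{177^{2}}{-47719} + \frac{o{\left(133,-161 \right)}}{-29546} = \frac{177^{2}}{-47719} + \frac{\sqrt{133^{2} + \left(-161\right)^{2}}}{-29546} = 31329 \left(- \frac{1}{47719}\right) + \sqrt{17689 + 25921} \left(- \frac{1}{29546}\right) = - \frac{31329}{47719} + \sqrt{43610} \left(- \frac{1}{29546}\right) = - \frac{31329}{47719} + 7 \sqrt{890} \left(- \frac{1}{29546}\right) = - \frac{31329}{47719} - \frac{7 \sqrt{890}}{29546}$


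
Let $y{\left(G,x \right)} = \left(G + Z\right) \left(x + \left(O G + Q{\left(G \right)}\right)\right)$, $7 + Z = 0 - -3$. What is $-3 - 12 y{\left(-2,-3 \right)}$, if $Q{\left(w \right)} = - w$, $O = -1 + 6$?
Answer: $-795$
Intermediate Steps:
$O = 5$
$Z = -4$ ($Z = -7 + \left(0 - -3\right) = -7 + \left(0 + 3\right) = -7 + 3 = -4$)
$y{\left(G,x \right)} = \left(-4 + G\right) \left(x + 4 G\right)$ ($y{\left(G,x \right)} = \left(G - 4\right) \left(x + \left(5 G - G\right)\right) = \left(-4 + G\right) \left(x + 4 G\right)$)
$-3 - 12 y{\left(-2,-3 \right)} = -3 - 12 \left(\left(-16\right) \left(-2\right) - -12 + 4 \left(-2\right)^{2} - -6\right) = -3 - 12 \left(32 + 12 + 4 \cdot 4 + 6\right) = -3 - 12 \left(32 + 12 + 16 + 6\right) = -3 - 792 = -795$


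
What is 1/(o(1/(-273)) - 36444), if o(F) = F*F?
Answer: -74529/2716134875 ≈ -2.7439e-5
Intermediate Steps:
o(F) = F²
1/(o(1/(-273)) - 36444) = 1/((1/(-273))² - 36444) = 1/((-1/273)² - 36444) = 1/(1/74529 - 36444) = 1/(-2716134875/74529) = -74529/2716134875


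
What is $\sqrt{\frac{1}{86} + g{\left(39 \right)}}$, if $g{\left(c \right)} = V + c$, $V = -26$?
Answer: $\frac{\sqrt{96234}}{86} \approx 3.6072$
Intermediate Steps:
$g{\left(c \right)} = -26 + c$
$\sqrt{\frac{1}{86} + g{\left(39 \right)}} = \sqrt{\frac{1}{86} + \left(-26 + 39\right)} = \sqrt{\frac{1}{86} + 13} = \sqrt{\frac{1119}{86}} = \frac{\sqrt{96234}}{86}$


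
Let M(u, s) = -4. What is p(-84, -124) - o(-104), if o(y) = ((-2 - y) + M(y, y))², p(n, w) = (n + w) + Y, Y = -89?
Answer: -9901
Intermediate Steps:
p(n, w) = -89 + n + w (p(n, w) = (n + w) - 89 = -89 + n + w)
o(y) = (-6 - y)² (o(y) = ((-2 - y) - 4)² = (-6 - y)²)
p(-84, -124) - o(-104) = (-89 - 84 - 124) - (6 - 104)² = -297 - 1*(-98)² = -297 - 1*9604 = -297 - 9604 = -9901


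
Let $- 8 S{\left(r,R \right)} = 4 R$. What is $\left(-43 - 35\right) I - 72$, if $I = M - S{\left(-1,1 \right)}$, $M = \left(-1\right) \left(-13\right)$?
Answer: $-1125$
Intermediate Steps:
$S{\left(r,R \right)} = - \frac{R}{2}$ ($S{\left(r,R \right)} = - \frac{4 R}{8} = - \frac{R}{2}$)
$M = 13$
$I = \frac{27}{2}$ ($I = 13 - \left(- \frac{1}{2}\right) 1 = 13 - - \frac{1}{2} = 13 + \frac{1}{2} = \frac{27}{2} \approx 13.5$)
$\left(-43 - 35\right) I - 72 = \left(-43 - 35\right) \frac{27}{2} - 72 = \left(-78\right) \frac{27}{2} - 72 = -1053 - 72 = -1125$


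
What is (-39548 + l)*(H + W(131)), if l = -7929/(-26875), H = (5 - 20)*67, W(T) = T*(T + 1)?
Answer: -17310549527877/26875 ≈ -6.4411e+8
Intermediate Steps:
W(T) = T*(1 + T)
H = -1005 (H = -15*67 = -1005)
l = 7929/26875 (l = -7929*(-1/26875) = 7929/26875 ≈ 0.29503)
(-39548 + l)*(H + W(131)) = (-39548 + 7929/26875)*(-1005 + 131*(1 + 131)) = -1062844571*(-1005 + 131*132)/26875 = -1062844571*(-1005 + 17292)/26875 = -1062844571/26875*16287 = -17310549527877/26875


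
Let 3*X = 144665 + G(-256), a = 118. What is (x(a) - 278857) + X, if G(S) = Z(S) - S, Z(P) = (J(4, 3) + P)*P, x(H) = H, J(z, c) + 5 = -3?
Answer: -207904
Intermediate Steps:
J(z, c) = -8 (J(z, c) = -5 - 3 = -8)
Z(P) = P*(-8 + P) (Z(P) = (-8 + P)*P = P*(-8 + P))
G(S) = -S + S*(-8 + S) (G(S) = S*(-8 + S) - S = -S + S*(-8 + S))
X = 70835 (X = (144665 - 256*(-9 - 256))/3 = (144665 - 256*(-265))/3 = (144665 + 67840)/3 = (1/3)*212505 = 70835)
(x(a) - 278857) + X = (118 - 278857) + 70835 = -278739 + 70835 = -207904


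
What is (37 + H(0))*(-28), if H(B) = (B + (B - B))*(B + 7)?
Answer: -1036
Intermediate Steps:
H(B) = B*(7 + B) (H(B) = (B + 0)*(7 + B) = B*(7 + B))
(37 + H(0))*(-28) = (37 + 0*(7 + 0))*(-28) = (37 + 0*7)*(-28) = (37 + 0)*(-28) = 37*(-28) = -1036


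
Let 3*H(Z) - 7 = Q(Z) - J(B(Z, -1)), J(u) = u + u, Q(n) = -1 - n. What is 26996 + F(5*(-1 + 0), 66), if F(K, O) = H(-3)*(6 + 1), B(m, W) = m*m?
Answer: 26975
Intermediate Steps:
B(m, W) = m²
J(u) = 2*u
H(Z) = 2 - 2*Z²/3 - Z/3 (H(Z) = 7/3 + ((-1 - Z) - 2*Z²)/3 = 7/3 + (-1 - Z - 2*Z²)/3 = 7/3 + (-⅓ - 2*Z²/3 - Z/3) = 2 - 2*Z²/3 - Z/3)
F(K, O) = -21 (F(K, O) = (2 - ⅔*(-3)² - ⅓*(-3))*(6 + 1) = (2 - ⅔*9 + 1)*7 = (2 - 6 + 1)*7 = -3*7 = -21)
26996 + F(5*(-1 + 0), 66) = 26996 - 21 = 26975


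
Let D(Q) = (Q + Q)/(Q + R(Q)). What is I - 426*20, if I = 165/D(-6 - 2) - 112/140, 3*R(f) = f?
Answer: -42054/5 ≈ -8410.8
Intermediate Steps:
R(f) = f/3
D(Q) = 3/2 (D(Q) = (Q + Q)/(Q + Q/3) = (2*Q)/((4*Q/3)) = (2*Q)*(3/(4*Q)) = 3/2)
I = 546/5 (I = 165/(3/2) - 112/140 = 165*(⅔) - 112*1/140 = 110 - ⅘ = 546/5 ≈ 109.20)
I - 426*20 = 546/5 - 426*20 = 546/5 - 8520 = -42054/5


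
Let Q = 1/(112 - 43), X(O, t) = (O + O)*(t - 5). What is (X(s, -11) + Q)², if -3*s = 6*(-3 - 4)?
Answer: 955489921/4761 ≈ 2.0069e+5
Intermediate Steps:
s = 14 (s = -2*(-3 - 4) = -2*(-7) = -⅓*(-42) = 14)
X(O, t) = 2*O*(-5 + t) (X(O, t) = (2*O)*(-5 + t) = 2*O*(-5 + t))
Q = 1/69 ≈ 0.014493
(X(s, -11) + Q)² = (2*14*(-5 - 11) + 1/69)² = (2*14*(-16) + 1/69)² = (-448 + 1/69)² = (-30911/69)² = 955489921/4761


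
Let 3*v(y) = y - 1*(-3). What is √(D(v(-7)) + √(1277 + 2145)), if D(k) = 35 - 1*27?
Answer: √(8 + √3422) ≈ 8.1546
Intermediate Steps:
v(y) = 1 + y/3 (v(y) = (y - 1*(-3))/3 = (y + 3)/3 = (3 + y)/3 = 1 + y/3)
D(k) = 8 (D(k) = 35 - 27 = 8)
√(D(v(-7)) + √(1277 + 2145)) = √(8 + √(1277 + 2145)) = √(8 + √3422)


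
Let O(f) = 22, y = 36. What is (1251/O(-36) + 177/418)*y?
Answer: 431028/209 ≈ 2062.3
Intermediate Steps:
(1251/O(-36) + 177/418)*y = (1251/22 + 177/418)*36 = (11973/209)*36 = 431028/209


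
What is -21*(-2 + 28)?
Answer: -546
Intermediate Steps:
-21*(-2 + 28) = -21*26 = -546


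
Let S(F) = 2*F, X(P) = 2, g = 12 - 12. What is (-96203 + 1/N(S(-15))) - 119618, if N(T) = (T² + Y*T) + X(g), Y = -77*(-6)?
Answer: -2796608519/12958 ≈ -2.1582e+5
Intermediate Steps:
g = 0
Y = 462
N(T) = 2 + T² + 462*T (N(T) = (T² + 462*T) + 2 = 2 + T² + 462*T)
(-96203 + 1/N(S(-15))) - 119618 = (-96203 + 1/(2 + (2*(-15))² + 462*(2*(-15)))) - 119618 = (-96203 + 1/(2 + (-30)² + 462*(-30))) - 119618 = (-96203 + 1/(2 + 900 - 13860)) - 119618 = (-96203 + 1/(-12958)) - 119618 = (-96203 - 1/12958) - 119618 = -1246598475/12958 - 119618 = -2796608519/12958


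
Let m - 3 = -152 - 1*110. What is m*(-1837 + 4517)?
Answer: -694120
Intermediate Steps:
m = -259 (m = 3 + (-152 - 1*110) = 3 + (-152 - 110) = 3 - 262 = -259)
m*(-1837 + 4517) = -259*(-1837 + 4517) = -259*2680 = -694120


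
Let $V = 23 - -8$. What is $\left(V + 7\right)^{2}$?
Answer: $1444$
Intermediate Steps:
$V = 31$ ($V = 23 + 8 = 31$)
$\left(V + 7\right)^{2} = \left(31 + 7\right)^{2} = 38^{2} = 1444$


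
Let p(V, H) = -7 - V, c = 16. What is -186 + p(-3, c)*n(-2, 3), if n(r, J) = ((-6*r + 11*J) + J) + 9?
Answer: -414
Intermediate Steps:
n(r, J) = 9 - 6*r + 12*J (n(r, J) = (-6*r + 12*J) + 9 = 9 - 6*r + 12*J)
-186 + p(-3, c)*n(-2, 3) = -186 + (-7 - 1*(-3))*(9 - 6*(-2) + 12*3) = -186 + (-7 + 3)*(9 + 12 + 36) = -186 - 4*57 = -186 - 228 = -414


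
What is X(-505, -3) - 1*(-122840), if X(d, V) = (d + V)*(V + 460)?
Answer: -109316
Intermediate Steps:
X(d, V) = (460 + V)*(V + d) (X(d, V) = (V + d)*(460 + V) = (460 + V)*(V + d))
X(-505, -3) - 1*(-122840) = ((-3)² + 460*(-3) + 460*(-505) - 3*(-505)) - 1*(-122840) = (9 - 1380 - 232300 + 1515) + 122840 = -232156 + 122840 = -109316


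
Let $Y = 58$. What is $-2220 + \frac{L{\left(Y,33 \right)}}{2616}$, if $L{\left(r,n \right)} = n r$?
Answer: $- \frac{967601}{436} \approx -2219.3$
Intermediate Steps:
$-2220 + \frac{L{\left(Y,33 \right)}}{2616} = -2220 + \frac{33 \cdot 58}{2616} = -2220 + 1914 \cdot \frac{1}{2616} = -2220 + \frac{319}{436} = - \frac{967601}{436}$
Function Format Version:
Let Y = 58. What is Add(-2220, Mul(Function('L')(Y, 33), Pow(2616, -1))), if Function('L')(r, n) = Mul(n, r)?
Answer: Rational(-967601, 436) ≈ -2219.3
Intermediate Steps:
Add(-2220, Mul(Function('L')(Y, 33), Pow(2616, -1))) = Add(-2220, Mul(Mul(33, 58), Pow(2616, -1))) = Add(-2220, Mul(1914, Rational(1, 2616))) = Add(-2220, Rational(319, 436)) = Rational(-967601, 436)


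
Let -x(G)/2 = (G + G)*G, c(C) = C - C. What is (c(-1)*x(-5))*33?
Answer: 0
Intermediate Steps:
c(C) = 0
x(G) = -4*G**2 (x(G) = -2*(G + G)*G = -2*2*G*G = -4*G**2)
(c(-1)*x(-5))*33 = (0*(-4*(-5)**2))*33 = (0*(-4*25))*33 = (0*(-100))*33 = 0*33 = 0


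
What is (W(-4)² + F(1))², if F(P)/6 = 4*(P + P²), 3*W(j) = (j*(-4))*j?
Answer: 20502784/81 ≈ 2.5312e+5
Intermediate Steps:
W(j) = -4*j²/3 (W(j) = ((j*(-4))*j)/3 = ((-4*j)*j)/3 = (-4*j²)/3 = -4*j²/3)
F(P) = 24*P + 24*P² (F(P) = 6*(4*(P + P²)) = 6*(4*P + 4*P²) = 24*P + 24*P²)
(W(-4)² + F(1))² = ((-4/3*(-4)²)² + 24*1*(1 + 1))² = ((-4/3*16)² + 24*1*2)² = ((-64/3)² + 48)² = (4096/9 + 48)² = (4528/9)² = 20502784/81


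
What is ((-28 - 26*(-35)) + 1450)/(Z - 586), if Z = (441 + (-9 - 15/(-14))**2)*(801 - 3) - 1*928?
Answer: 32648/5607953 ≈ 0.0058217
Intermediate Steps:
Z = 5616157/14 (Z = (441 + (-9 - 15*(-1/14))**2)*798 - 928 = (441 + (-9 + 15/14)**2)*798 - 928 = (441 + (-111/14)**2)*798 - 928 = (441 + 12321/196)*798 - 928 = (98757/196)*798 - 928 = 5629149/14 - 928 = 5616157/14 ≈ 4.0115e+5)
((-28 - 26*(-35)) + 1450)/(Z - 586) = ((-28 - 26*(-35)) + 1450)/(5616157/14 - 586) = ((-28 + 910) + 1450)/(5607953/14) = (882 + 1450)*(14/5607953) = 2332*(14/5607953) = 32648/5607953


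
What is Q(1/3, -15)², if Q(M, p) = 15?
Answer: 225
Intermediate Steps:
Q(1/3, -15)² = 15² = 225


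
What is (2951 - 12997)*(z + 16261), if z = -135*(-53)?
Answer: -235237136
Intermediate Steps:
z = 7155
(2951 - 12997)*(z + 16261) = (2951 - 12997)*(7155 + 16261) = -10046*23416 = -235237136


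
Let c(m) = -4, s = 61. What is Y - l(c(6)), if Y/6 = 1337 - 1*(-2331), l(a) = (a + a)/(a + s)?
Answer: 1254464/57 ≈ 22008.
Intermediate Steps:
l(a) = 2*a/(61 + a) (l(a) = (a + a)/(a + 61) = (2*a)/(61 + a) = 2*a/(61 + a))
Y = 22008 (Y = 6*(1337 - 1*(-2331)) = 6*(1337 + 2331) = 6*3668 = 22008)
Y - l(c(6)) = 22008 - 2*(-4)/(61 - 4) = 22008 - 2*(-4)/57 = 22008 - 1*(-8/57) = 22008 + 8/57 = 1254464/57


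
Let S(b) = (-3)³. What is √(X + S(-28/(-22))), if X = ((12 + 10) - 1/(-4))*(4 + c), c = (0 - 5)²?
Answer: √2473/2 ≈ 24.865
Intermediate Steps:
c = 25 (c = (-5)² = 25)
S(b) = -27
X = 2581/4 (X = ((12 + 10) - 1/(-4))*(4 + 25) = (22 - 1*(-¼))*29 = (22 + ¼)*29 = (89/4)*29 = 2581/4 ≈ 645.25)
√(X + S(-28/(-22))) = √(2581/4 - 27) = √(2473/4) = √2473/2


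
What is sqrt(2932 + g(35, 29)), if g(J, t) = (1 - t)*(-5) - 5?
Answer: sqrt(3067) ≈ 55.380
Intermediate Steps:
g(J, t) = -10 + 5*t (g(J, t) = (-5 + 5*t) - 5 = -10 + 5*t)
sqrt(2932 + g(35, 29)) = sqrt(2932 + (-10 + 5*29)) = sqrt(2932 + (-10 + 145)) = sqrt(2932 + 135) = sqrt(3067)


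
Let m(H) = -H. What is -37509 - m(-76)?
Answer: -37585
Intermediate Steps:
-37509 - m(-76) = -37509 - (-1)*(-76) = -37509 - 1*76 = -37509 - 76 = -37585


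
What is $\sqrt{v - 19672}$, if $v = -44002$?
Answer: $i \sqrt{63674} \approx 252.34 i$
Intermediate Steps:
$\sqrt{v - 19672} = \sqrt{-44002 - 19672} = \sqrt{-63674} = i \sqrt{63674}$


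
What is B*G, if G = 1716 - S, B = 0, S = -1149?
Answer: 0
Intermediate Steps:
G = 2865 (G = 1716 - 1*(-1149) = 1716 + 1149 = 2865)
B*G = 0*2865 = 0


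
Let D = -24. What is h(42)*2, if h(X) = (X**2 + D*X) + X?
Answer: 1596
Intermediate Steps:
h(X) = X**2 - 23*X (h(X) = (X**2 - 24*X) + X = X**2 - 23*X)
h(42)*2 = (42*(-23 + 42))*2 = (42*19)*2 = 798*2 = 1596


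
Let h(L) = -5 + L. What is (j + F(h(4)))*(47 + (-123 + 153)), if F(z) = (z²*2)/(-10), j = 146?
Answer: 56133/5 ≈ 11227.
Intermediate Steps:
F(z) = -z²/5 (F(z) = (2*z²)*(-⅒) = -z²/5)
(j + F(h(4)))*(47 + (-123 + 153)) = (146 - (-5 + 4)²/5)*(47 + (-123 + 153)) = (146 - ⅕*(-1)²)*(47 + 30) = (146 - ⅕*1)*77 = (146 - ⅕)*77 = (729/5)*77 = 56133/5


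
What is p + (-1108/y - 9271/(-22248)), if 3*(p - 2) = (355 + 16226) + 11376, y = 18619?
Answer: 3861237173317/414235512 ≈ 9321.4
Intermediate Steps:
p = 9321 (p = 2 + ((355 + 16226) + 11376)/3 = 2 + (16581 + 11376)/3 = 2 + (⅓)*27957 = 2 + 9319 = 9321)
p + (-1108/y - 9271/(-22248)) = 9321 + (-1108/18619 - 9271/(-22248)) = 9321 + (-1108*1/18619 - 9271*(-1/22248)) = 9321 + (-1108/18619 + 9271/22248) = 9321 + 147965965/414235512 = 3861237173317/414235512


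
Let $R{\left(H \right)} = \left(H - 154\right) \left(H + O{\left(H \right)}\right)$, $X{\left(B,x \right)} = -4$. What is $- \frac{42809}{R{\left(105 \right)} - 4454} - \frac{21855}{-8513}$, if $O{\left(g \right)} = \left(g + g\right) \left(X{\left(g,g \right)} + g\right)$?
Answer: $\frac{23287902112}{8929192057} \approx 2.6081$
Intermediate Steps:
$O{\left(g \right)} = 2 g \left(-4 + g\right)$ ($O{\left(g \right)} = \left(g + g\right) \left(-4 + g\right) = 2 g \left(-4 + g\right)$)
$R{\left(H \right)} = \left(-154 + H\right) \left(H + 2 H \left(-4 + H\right)\right)$ ($R{\left(H \right)} = \left(H - 154\right) \left(H + 2 H \left(-4 + H\right)\right) = \left(-154 + H\right) \left(H + 2 H \left(-4 + H\right)\right)$)
$- \frac{42809}{R{\left(105 \right)} - 4454} - \frac{21855}{-8513} = - \frac{42809}{105 \left(1078 - 33075 + 2 \cdot 105^{2}\right) - 4454} - \frac{21855}{-8513} = - \frac{42809}{105 \left(1078 - 33075 + 2 \cdot 11025\right) - 4454} - - \frac{21855}{8513} = - \frac{42809}{105 \left(1078 - 33075 + 22050\right) - 4454} + \frac{21855}{8513} = - \frac{42809}{105 \left(-9947\right) - 4454} + \frac{21855}{8513} = - \frac{42809}{-1044435 - 4454} + \frac{21855}{8513} = - \frac{42809}{-1048889} + \frac{21855}{8513} = \left(-42809\right) \left(- \frac{1}{1048889}\right) + \frac{21855}{8513} = \frac{42809}{1048889} + \frac{21855}{8513} = \frac{23287902112}{8929192057}$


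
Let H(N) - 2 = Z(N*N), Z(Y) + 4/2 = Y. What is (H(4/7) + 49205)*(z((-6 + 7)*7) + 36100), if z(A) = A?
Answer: 87056179527/49 ≈ 1.7767e+9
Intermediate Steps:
Z(Y) = -2 + Y
H(N) = N² (H(N) = 2 + (-2 + N*N) = 2 + (-2 + N²) = N²)
(H(4/7) + 49205)*(z((-6 + 7)*7) + 36100) = ((4/7)² + 49205)*((-6 + 7)*7 + 36100) = ((4*(⅐))² + 49205)*(1*7 + 36100) = ((4/7)² + 49205)*(7 + 36100) = (16/49 + 49205)*36107 = (2411061/49)*36107 = 87056179527/49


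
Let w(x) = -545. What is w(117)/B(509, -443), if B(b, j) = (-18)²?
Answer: -545/324 ≈ -1.6821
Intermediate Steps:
B(b, j) = 324
w(117)/B(509, -443) = -545/324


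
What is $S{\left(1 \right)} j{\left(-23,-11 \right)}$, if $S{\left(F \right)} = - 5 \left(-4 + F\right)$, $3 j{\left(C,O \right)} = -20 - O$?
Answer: $-45$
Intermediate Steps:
$j{\left(C,O \right)} = - \frac{20}{3} - \frac{O}{3}$ ($j{\left(C,O \right)} = \frac{-20 - O}{3} = - \frac{20}{3} - \frac{O}{3}$)
$S{\left(F \right)} = 20 - 5 F$
$S{\left(1 \right)} j{\left(-23,-11 \right)} = \left(20 - 5\right) \left(- \frac{20}{3} - - \frac{11}{3}\right) = \left(20 - 5\right) \left(- \frac{20}{3} + \frac{11}{3}\right) = 15 \left(-3\right) = -45$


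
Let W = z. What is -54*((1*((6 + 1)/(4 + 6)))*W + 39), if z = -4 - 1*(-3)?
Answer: -10341/5 ≈ -2068.2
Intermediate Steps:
z = -1 (z = -4 + 3 = -1)
W = -1
-54*((1*((6 + 1)/(4 + 6)))*W + 39) = -54*((1*((6 + 1)/(4 + 6)))*(-1) + 39) = -54*((1*(7/10))*(-1) + 39) = -54*((7/10)*(-1) + 39) = -54*(-7/10 + 39) = -54*383/10 = -10341/5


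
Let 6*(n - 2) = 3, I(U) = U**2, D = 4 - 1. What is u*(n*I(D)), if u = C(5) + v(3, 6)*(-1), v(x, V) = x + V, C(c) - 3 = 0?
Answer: -135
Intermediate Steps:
D = 3
C(c) = 3 (C(c) = 3 + 0 = 3)
v(x, V) = V + x
n = 5/2 (n = 2 + (1/6)*3 = 2 + 1/2 = 5/2 ≈ 2.5000)
u = -6 (u = 3 + (6 + 3)*(-1) = 3 + 9*(-1) = 3 - 9 = -6)
u*(n*I(D)) = -15*3**2 = -15*9 = -6*45/2 = -135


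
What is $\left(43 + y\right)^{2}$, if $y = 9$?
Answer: $2704$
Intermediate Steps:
$\left(43 + y\right)^{2} = \left(43 + 9\right)^{2} = 52^{2} = 2704$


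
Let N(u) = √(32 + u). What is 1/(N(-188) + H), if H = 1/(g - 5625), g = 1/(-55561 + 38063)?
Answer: -66240866923/58126361327266160 - 9687726885915001*I*√39/755642697254460080 ≈ -1.1396e-6 - 0.080064*I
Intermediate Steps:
g = -1/17498 (g = 1/(-17498) = -1/17498 ≈ -5.7149e-5)
H = -17498/98426251 (H = 1/(-1/17498 - 5625) = 1/(-98426251/17498) = -17498/98426251 ≈ -0.00017778)
1/(N(-188) + H) = 1/(√(32 - 188) - 17498/98426251) = 1/(√(-156) - 17498/98426251) = 1/(2*I*√39 - 17498/98426251) = 1/(-17498/98426251 + 2*I*√39)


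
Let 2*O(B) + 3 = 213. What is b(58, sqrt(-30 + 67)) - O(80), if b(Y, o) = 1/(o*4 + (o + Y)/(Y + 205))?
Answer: -4307384999/41022569 + 276939*sqrt(37)/41022569 ≈ -104.96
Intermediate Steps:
b(Y, o) = 1/(4*o + (Y + o)/(205 + Y))
O(B) = 105 (O(B) = -3/2 + (1/2)*213 = -3/2 + 213/2 = 105)
b(58, sqrt(-30 + 67)) - O(80) = (205 + 58)/(58 + 821*sqrt(-30 + 67) + 4*58*sqrt(-30 + 67)) - 1*105 = 263/(58 + 821*sqrt(37) + 4*58*sqrt(37)) - 105 = 263/(58 + 821*sqrt(37) + 232*sqrt(37)) - 105 = 263/(58 + 1053*sqrt(37)) - 105 = -105 + 263/(58 + 1053*sqrt(37))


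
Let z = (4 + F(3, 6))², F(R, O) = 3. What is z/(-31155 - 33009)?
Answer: -49/64164 ≈ -0.00076367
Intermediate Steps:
z = 49 (z = (4 + 3)² = 7² = 49)
z/(-31155 - 33009) = 49/(-31155 - 33009) = 49/(-64164) = -1/64164*49 = -49/64164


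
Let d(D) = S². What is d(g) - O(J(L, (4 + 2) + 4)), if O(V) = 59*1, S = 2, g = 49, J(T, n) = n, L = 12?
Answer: -55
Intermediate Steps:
d(D) = 4 (d(D) = 2² = 4)
O(V) = 59
d(g) - O(J(L, (4 + 2) + 4)) = 4 - 1*59 = 4 - 59 = -55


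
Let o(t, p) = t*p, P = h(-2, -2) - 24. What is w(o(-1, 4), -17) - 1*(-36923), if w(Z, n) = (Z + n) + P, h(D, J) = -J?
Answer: 36880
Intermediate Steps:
P = -22 (P = -1*(-2) - 24 = 2 - 24 = -22)
o(t, p) = p*t
w(Z, n) = -22 + Z + n (w(Z, n) = (Z + n) - 22 = -22 + Z + n)
w(o(-1, 4), -17) - 1*(-36923) = (-22 + 4*(-1) - 17) - 1*(-36923) = (-22 - 4 - 17) + 36923 = -43 + 36923 = 36880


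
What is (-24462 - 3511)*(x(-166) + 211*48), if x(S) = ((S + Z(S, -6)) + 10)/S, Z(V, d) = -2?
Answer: -23516985019/83 ≈ -2.8334e+8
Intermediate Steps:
x(S) = (8 + S)/S (x(S) = ((S - 2) + 10)/S = ((-2 + S) + 10)/S = (8 + S)/S)
(-24462 - 3511)*(x(-166) + 211*48) = (-24462 - 3511)*((8 - 166)/(-166) + 211*48) = -27973*(-1/166*(-158) + 10128) = -27973*(79/83 + 10128) = -27973*840703/83 = -23516985019/83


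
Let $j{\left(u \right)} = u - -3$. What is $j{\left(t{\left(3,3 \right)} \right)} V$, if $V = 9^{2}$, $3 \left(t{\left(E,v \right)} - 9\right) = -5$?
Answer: $837$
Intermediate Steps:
$t{\left(E,v \right)} = \frac{22}{3}$ ($t{\left(E,v \right)} = 9 + \frac{1}{3} \left(-5\right) = 9 - \frac{5}{3} = \frac{22}{3}$)
$j{\left(u \right)} = 3 + u$ ($j{\left(u \right)} = u + 3 = 3 + u$)
$V = 81$
$j{\left(t{\left(3,3 \right)} \right)} V = \left(3 + \frac{22}{3}\right) 81 = \frac{31}{3} \cdot 81 = 837$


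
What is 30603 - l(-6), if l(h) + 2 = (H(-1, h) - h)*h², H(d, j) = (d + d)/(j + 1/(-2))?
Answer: 394913/13 ≈ 30378.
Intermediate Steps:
H(d, j) = 2*d/(-½ + j) (H(d, j) = (2*d)/(j - ½) = (2*d)/(-½ + j) = 2*d/(-½ + j))
l(h) = -2 + h²*(-h - 4/(-1 + 2*h)) (l(h) = -2 + (4*(-1)/(-1 + 2*h) - h)*h² = -2 + (-4/(-1 + 2*h) - h)*h² = -2 + (-h - 4/(-1 + 2*h))*h² = -2 + h²*(-h - 4/(-1 + 2*h)))
30603 - l(-6) = 30603 - (-4*(-6)² + (-1 + 2*(-6))*(-2 - 1*(-6)³))/(-1 + 2*(-6)) = 30603 - (-4*36 + (-1 - 12)*(-2 - 1*(-216)))/(-1 - 12) = 30603 - (-144 - 13*(-2 + 216))/(-13) = 30603 - (-1)*(-144 - 13*214)/13 = 30603 - (-1)*(-144 - 2782)/13 = 30603 - (-1)*(-2926)/13 = 30603 - 1*2926/13 = 30603 - 2926/13 = 394913/13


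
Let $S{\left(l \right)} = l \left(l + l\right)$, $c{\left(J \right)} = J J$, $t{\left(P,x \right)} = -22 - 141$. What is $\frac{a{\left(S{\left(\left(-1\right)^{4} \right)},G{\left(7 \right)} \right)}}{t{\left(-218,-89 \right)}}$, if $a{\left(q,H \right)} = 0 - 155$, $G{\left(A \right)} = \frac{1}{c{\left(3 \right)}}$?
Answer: $\frac{155}{163} \approx 0.95092$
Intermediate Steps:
$t{\left(P,x \right)} = -163$ ($t{\left(P,x \right)} = -22 - 141 = -163$)
$c{\left(J \right)} = J^{2}$
$S{\left(l \right)} = 2 l^{2}$ ($S{\left(l \right)} = l 2 l = 2 l^{2}$)
$G{\left(A \right)} = \frac{1}{9}$ ($G{\left(A \right)} = \frac{1}{3^{2}} = \frac{1}{9}$)
$a{\left(q,H \right)} = -155$ ($a{\left(q,H \right)} = 0 - 155 = -155$)
$\frac{a{\left(S{\left(\left(-1\right)^{4} \right)},G{\left(7 \right)} \right)}}{t{\left(-218,-89 \right)}} = - \frac{155}{-163} = \left(-155\right) \left(- \frac{1}{163}\right) = \frac{155}{163}$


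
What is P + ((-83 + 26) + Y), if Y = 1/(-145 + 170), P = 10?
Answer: -1174/25 ≈ -46.960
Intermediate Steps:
Y = 1/25 ≈ 0.040000
P + ((-83 + 26) + Y) = 10 + ((-83 + 26) + 1/25) = 10 + (-57 + 1/25) = 10 - 1424/25 = -1174/25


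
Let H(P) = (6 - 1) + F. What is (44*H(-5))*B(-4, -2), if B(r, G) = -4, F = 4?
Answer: -1584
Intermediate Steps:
H(P) = 9 (H(P) = (6 - 1) + 4 = 5 + 4 = 9)
(44*H(-5))*B(-4, -2) = (44*9)*(-4) = 396*(-4) = -1584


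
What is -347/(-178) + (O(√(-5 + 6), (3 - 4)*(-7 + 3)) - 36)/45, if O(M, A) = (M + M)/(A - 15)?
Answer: 100921/88110 ≈ 1.1454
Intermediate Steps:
O(M, A) = 2*M/(-15 + A) (O(M, A) = (2*M)/(-15 + A) = 2*M/(-15 + A))
-347/(-178) + (O(√(-5 + 6), (3 - 4)*(-7 + 3)) - 36)/45 = -347/(-178) + (2*√(-5 + 6)/(-15 + (3 - 4)*(-7 + 3)) - 36)/45 = -347*(-1/178) + (2*√1/(-15 - 1*(-4)) - 36)*(1/45) = 347/178 + (2*1/(-15 + 4) - 36)*(1/45) = 347/178 + (2*1/(-11) - 36)*(1/45) = 347/178 + (2*1*(-1/11) - 36)*(1/45) = 347/178 + (-2/11 - 36)*(1/45) = 347/178 - 398/11*1/45 = 347/178 - 398/495 = 100921/88110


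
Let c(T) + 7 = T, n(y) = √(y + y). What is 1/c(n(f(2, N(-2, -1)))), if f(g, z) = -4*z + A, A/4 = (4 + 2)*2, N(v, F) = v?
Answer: ⅑ + 4*√7/63 ≈ 0.27910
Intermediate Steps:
A = 48 (A = 4*((4 + 2)*2) = 4*(6*2) = 4*12 = 48)
f(g, z) = 48 - 4*z (f(g, z) = -4*z + 48 = 48 - 4*z)
n(y) = √2*√y (n(y) = √(2*y) = √2*√y)
c(T) = -7 + T
1/c(n(f(2, N(-2, -1)))) = 1/(-7 + √2*√(48 - 4*(-2))) = 1/(-7 + √2*√(48 + 8)) = 1/(-7 + √2*√56) = 1/(-7 + √2*(2*√14)) = 1/(-7 + 4*√7)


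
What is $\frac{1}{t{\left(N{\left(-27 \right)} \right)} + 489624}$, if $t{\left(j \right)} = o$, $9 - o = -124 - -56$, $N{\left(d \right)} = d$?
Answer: $\frac{1}{489701} \approx 2.0421 \cdot 10^{-6}$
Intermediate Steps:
$o = 77$ ($o = 9 - \left(-124 - -56\right) = 9 - \left(-124 + 56\right) = 9 - -68 = 9 + 68 = 77$)
$t{\left(j \right)} = 77$
$\frac{1}{t{\left(N{\left(-27 \right)} \right)} + 489624} = \frac{1}{77 + 489624} = \frac{1}{489701}$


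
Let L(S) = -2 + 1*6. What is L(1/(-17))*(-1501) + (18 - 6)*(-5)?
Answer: -6064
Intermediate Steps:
L(S) = 4 (L(S) = -2 + 6 = 4)
L(1/(-17))*(-1501) + (18 - 6)*(-5) = 4*(-1501) + (18 - 6)*(-5) = -6004 + 12*(-5) = -6004 - 60 = -6064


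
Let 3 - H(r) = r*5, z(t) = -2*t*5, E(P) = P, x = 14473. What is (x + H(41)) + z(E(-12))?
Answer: 14391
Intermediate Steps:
z(t) = -10*t
H(r) = 3 - 5*r (H(r) = 3 - r*5 = 3 - 5*r)
(x + H(41)) + z(E(-12)) = (14473 + (3 - 5*41)) - 10*(-12) = (14473 + (3 - 205)) + 120 = (14473 - 202) + 120 = 14271 + 120 = 14391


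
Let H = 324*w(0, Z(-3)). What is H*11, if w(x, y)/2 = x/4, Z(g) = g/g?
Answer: 0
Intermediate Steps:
Z(g) = 1
w(x, y) = x/2 (w(x, y) = 2*(x/4) = x/2)
H = 0 (H = 324*((1/2)*0) = 324*0 = 0)
H*11 = 0*11 = 0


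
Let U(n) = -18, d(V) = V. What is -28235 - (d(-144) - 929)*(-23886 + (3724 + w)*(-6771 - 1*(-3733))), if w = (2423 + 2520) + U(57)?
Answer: -28219443239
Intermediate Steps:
w = 4925 (w = (2423 + 2520) - 18 = 4943 - 18 = 4925)
-28235 - (d(-144) - 929)*(-23886 + (3724 + w)*(-6771 - 1*(-3733))) = -28235 - (-144 - 929)*(-23886 + (3724 + 4925)*(-6771 - 1*(-3733))) = -28235 - (-1073)*(-23886 + 8649*(-6771 + 3733)) = -28235 - (-1073)*(-23886 + 8649*(-3038)) = -28235 - (-1073)*(-23886 - 26275662) = -28235 - (-1073)*(-26299548) = -28235 - 1*28219415004 = -28235 - 28219415004 = -28219443239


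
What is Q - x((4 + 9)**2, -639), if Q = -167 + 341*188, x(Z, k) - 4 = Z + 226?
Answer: 63542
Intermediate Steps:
x(Z, k) = 230 + Z (x(Z, k) = 4 + (Z + 226) = 4 + (226 + Z) = 230 + Z)
Q = 63941 (Q = -167 + 64108 = 63941)
Q - x((4 + 9)**2, -639) = 63941 - (230 + (4 + 9)**2) = 63941 - (230 + 13**2) = 63941 - (230 + 169) = 63941 - 1*399 = 63941 - 399 = 63542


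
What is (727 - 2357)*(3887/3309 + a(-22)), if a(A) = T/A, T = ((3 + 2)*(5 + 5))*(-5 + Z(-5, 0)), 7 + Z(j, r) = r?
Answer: -1687794910/36399 ≈ -46369.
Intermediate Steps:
Z(j, r) = -7 + r
T = -600 (T = ((3 + 2)*(5 + 5))*(-5 + (-7 + 0)) = (5*10)*(-5 - 7) = 50*(-12) = -600)
a(A) = -600/A
(727 - 2357)*(3887/3309 + a(-22)) = (727 - 2357)*(3887/3309 - 600/(-22)) = -1630*(3887*(1/3309) - 600*(-1/22)) = -1630*(3887/3309 + 300/11) = -1630*1035457/36399 = -1687794910/36399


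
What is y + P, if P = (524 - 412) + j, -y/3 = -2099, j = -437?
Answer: 5972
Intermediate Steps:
y = 6297 (y = -3*(-2099) = 6297)
P = -325 (P = (524 - 412) - 437 = 112 - 437 = -325)
y + P = 6297 - 325 = 5972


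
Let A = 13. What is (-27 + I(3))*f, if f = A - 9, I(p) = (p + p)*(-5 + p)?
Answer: -156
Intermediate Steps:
I(p) = 2*p*(-5 + p) (I(p) = (2*p)*(-5 + p) = 2*p*(-5 + p))
f = 4 (f = 13 - 9 = 4)
(-27 + I(3))*f = (-27 + 2*3*(-5 + 3))*4 = (-27 + 2*3*(-2))*4 = (-27 - 12)*4 = -39*4 = -156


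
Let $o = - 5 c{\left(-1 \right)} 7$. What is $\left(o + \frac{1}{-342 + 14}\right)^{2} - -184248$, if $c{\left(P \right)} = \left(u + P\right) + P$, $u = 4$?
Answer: $\frac{20349344353}{107584} \approx 1.8915 \cdot 10^{5}$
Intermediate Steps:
$c{\left(P \right)} = 4 + 2 P$ ($c{\left(P \right)} = \left(4 + P\right) + P = 4 + 2 P$)
$o = -70$ ($o = - 5 \left(4 + 2 \left(-1\right)\right) 7 = - 5 \left(4 - 2\right) 7 = \left(-5\right) 2 \cdot 7 = \left(-10\right) 7 = -70$)
$\left(o + \frac{1}{-342 + 14}\right)^{2} - -184248 = \left(-70 + \frac{1}{-342 + 14}\right)^{2} - -184248 = \left(-70 + \frac{1}{-328}\right)^{2} + 184248 = \left(-70 - \frac{1}{328}\right)^{2} + 184248 = \left(- \frac{22961}{328}\right)^{2} + 184248 = \frac{527207521}{107584} + 184248 = \frac{20349344353}{107584}$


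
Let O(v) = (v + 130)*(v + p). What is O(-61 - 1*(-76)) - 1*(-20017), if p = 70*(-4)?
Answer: -18408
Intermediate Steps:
p = -280
O(v) = (-280 + v)*(130 + v) (O(v) = (v + 130)*(v - 280) = (130 + v)*(-280 + v) = (-280 + v)*(130 + v))
O(-61 - 1*(-76)) - 1*(-20017) = (-36400 + (-61 - 1*(-76))² - 150*(-61 - 1*(-76))) - 1*(-20017) = (-36400 + (-61 + 76)² - 150*(-61 + 76)) + 20017 = (-36400 + 15² - 150*15) + 20017 = (-36400 + 225 - 2250) + 20017 = -38425 + 20017 = -18408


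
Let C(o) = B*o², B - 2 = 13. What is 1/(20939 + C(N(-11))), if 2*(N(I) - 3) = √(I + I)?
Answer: 83966/1762750489 - 180*I*√22/1762750489 ≈ 4.7634e-5 - 4.7895e-7*I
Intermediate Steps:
B = 15 (B = 2 + 13 = 15)
N(I) = 3 + √2*√I/2 (N(I) = 3 + √(I + I)/2 = 3 + √(2*I)/2 = 3 + (√2*√I)/2 = 3 + √2*√I/2)
C(o) = 15*o²
1/(20939 + C(N(-11))) = 1/(20939 + 15*(3 + √2*√(-11)/2)²) = 1/(20939 + 15*(3 + √2*(I*√11)/2)²) = 1/(20939 + 15*(3 + I*√22/2)²)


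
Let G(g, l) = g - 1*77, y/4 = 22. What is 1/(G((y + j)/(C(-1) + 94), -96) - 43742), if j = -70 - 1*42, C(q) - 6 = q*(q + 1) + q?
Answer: -33/1446035 ≈ -2.2821e-5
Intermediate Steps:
y = 88 (y = 4*22 = 88)
C(q) = 6 + q + q*(1 + q) (C(q) = 6 + (q*(q + 1) + q) = 6 + (q*(1 + q) + q) = 6 + (q + q*(1 + q)) = 6 + q + q*(1 + q))
j = -112 (j = -70 - 42 = -112)
G(g, l) = -77 + g (G(g, l) = g - 77 = -77 + g)
1/(G((y + j)/(C(-1) + 94), -96) - 43742) = 1/((-77 + (88 - 112)/((6 + (-1)**2 + 2*(-1)) + 94)) - 43742) = 1/((-77 - 24/((6 + 1 - 2) + 94)) - 43742) = 1/((-77 - 24/(5 + 94)) - 43742) = 1/((-77 - 24/99) - 43742) = 1/((-77 - 24*1/99) - 43742) = 1/((-77 - 8/33) - 43742) = 1/(-2549/33 - 43742) = 1/(-1446035/33) = -33/1446035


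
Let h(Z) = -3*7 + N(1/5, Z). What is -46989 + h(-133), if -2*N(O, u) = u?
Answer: -93887/2 ≈ -46944.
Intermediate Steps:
N(O, u) = -u/2
h(Z) = -21 - Z/2 (h(Z) = -3*7 - Z/2 = -21 - Z/2)
-46989 + h(-133) = -46989 + (-21 - 1/2*(-133)) = -46989 + (-21 + 133/2) = -46989 + 91/2 = -93887/2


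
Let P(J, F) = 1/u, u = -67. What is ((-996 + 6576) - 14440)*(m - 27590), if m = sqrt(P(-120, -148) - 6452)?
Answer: 244447400 - 8860*I*sqrt(28963095)/67 ≈ 2.4445e+8 - 7.1167e+5*I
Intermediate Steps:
P(J, F) = -1/67 (P(J, F) = 1/(-67) = -1/67)
m = I*sqrt(28963095)/67 (m = sqrt(-1/67 - 6452) = sqrt(-432285/67) = I*sqrt(28963095)/67 ≈ 80.324*I)
((-996 + 6576) - 14440)*(m - 27590) = ((-996 + 6576) - 14440)*(I*sqrt(28963095)/67 - 27590) = (5580 - 14440)*(-27590 + I*sqrt(28963095)/67) = -8860*(-27590 + I*sqrt(28963095)/67) = 244447400 - 8860*I*sqrt(28963095)/67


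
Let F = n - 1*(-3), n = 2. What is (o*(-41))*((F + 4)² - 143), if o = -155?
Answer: -394010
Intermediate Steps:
F = 5 (F = 2 - 1*(-3) = 2 + 3 = 5)
(o*(-41))*((F + 4)² - 143) = (-155*(-41))*((5 + 4)² - 143) = 6355*(9² - 143) = 6355*(81 - 143) = 6355*(-62) = -394010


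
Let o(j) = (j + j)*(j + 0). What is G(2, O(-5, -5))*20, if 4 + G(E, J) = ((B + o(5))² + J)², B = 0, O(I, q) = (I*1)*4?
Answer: 123007920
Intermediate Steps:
O(I, q) = 4*I (O(I, q) = I*4 = 4*I)
o(j) = 2*j² (o(j) = (2*j)*j = 2*j²)
G(E, J) = -4 + (2500 + J)² (G(E, J) = -4 + ((0 + 2*5²)² + J)² = -4 + ((0 + 2*25)² + J)² = -4 + ((0 + 50)² + J)² = -4 + (50² + J)² = -4 + (2500 + J)²)
G(2, O(-5, -5))*20 = (-4 + (2500 + 4*(-5))²)*20 = (-4 + (2500 - 20)²)*20 = (-4 + 2480²)*20 = (-4 + 6150400)*20 = 6150396*20 = 123007920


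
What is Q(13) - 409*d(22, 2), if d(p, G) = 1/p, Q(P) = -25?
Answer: -959/22 ≈ -43.591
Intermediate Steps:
Q(13) - 409*d(22, 2) = -25 - 409/22 = -959/22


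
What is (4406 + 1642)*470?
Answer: 2842560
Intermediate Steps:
(4406 + 1642)*470 = 6048*470 = 2842560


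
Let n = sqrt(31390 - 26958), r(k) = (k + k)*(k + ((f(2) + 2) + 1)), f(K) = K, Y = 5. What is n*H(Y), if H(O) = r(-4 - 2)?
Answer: 48*sqrt(277) ≈ 798.88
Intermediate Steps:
r(k) = 2*k*(5 + k) (r(k) = (k + k)*(k + ((2 + 2) + 1)) = (2*k)*(k + (4 + 1)) = (2*k)*(k + 5) = (2*k)*(5 + k) = 2*k*(5 + k))
n = 4*sqrt(277) (n = sqrt(4432) = 4*sqrt(277) ≈ 66.573)
H(O) = 12 (H(O) = 2*(-4 - 2)*(5 + (-4 - 2)) = 2*(-6)*(5 - 6) = 2*(-6)*(-1) = 12)
n*H(Y) = (4*sqrt(277))*12 = 48*sqrt(277)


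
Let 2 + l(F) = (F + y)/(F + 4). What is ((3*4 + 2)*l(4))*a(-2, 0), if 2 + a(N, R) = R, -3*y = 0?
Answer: 42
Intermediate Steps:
y = 0 (y = -⅓*0 = 0)
a(N, R) = -2 + R
l(F) = -2 + F/(4 + F) (l(F) = -2 + (F + 0)/(F + 4) = -2 + F/(4 + F))
((3*4 + 2)*l(4))*a(-2, 0) = ((3*4 + 2)*((-8 - 1*4)/(4 + 4)))*(-2 + 0) = ((12 + 2)*((-8 - 4)/8))*(-2) = (14*((⅛)*(-12)))*(-2) = (14*(-3/2))*(-2) = -21*(-2) = 42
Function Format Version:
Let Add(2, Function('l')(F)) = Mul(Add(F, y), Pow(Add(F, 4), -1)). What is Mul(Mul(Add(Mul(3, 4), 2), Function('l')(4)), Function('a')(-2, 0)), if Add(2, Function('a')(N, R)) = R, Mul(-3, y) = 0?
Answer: 42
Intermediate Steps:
y = 0 (y = Mul(Rational(-1, 3), 0) = 0)
Function('a')(N, R) = Add(-2, R)
Function('l')(F) = Add(-2, Mul(F, Pow(Add(4, F), -1))) (Function('l')(F) = Add(-2, Mul(Add(F, 0), Pow(Add(F, 4), -1))) = Add(-2, Mul(F, Pow(Add(4, F), -1))))
Mul(Mul(Add(Mul(3, 4), 2), Function('l')(4)), Function('a')(-2, 0)) = Mul(Mul(Add(Mul(3, 4), 2), Mul(Pow(Add(4, 4), -1), Add(-8, Mul(-1, 4)))), Add(-2, 0)) = Mul(Mul(Add(12, 2), Mul(Pow(8, -1), Add(-8, -4))), -2) = Mul(Mul(14, Mul(Rational(1, 8), -12)), -2) = Mul(Mul(14, Rational(-3, 2)), -2) = Mul(-21, -2) = 42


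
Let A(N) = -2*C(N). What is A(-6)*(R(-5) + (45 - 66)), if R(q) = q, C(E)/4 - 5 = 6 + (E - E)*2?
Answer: 2288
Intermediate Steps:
C(E) = 44 (C(E) = 20 + 4*(6 + (E - E)*2) = 20 + 4*(6 + 0*2) = 20 + 4*(6 + 0) = 20 + 4*6 = 20 + 24 = 44)
A(N) = -88 (A(N) = -2*44 = -88)
A(-6)*(R(-5) + (45 - 66)) = -88*(-5 + (45 - 66)) = -88*(-5 - 21) = -88*(-26) = 2288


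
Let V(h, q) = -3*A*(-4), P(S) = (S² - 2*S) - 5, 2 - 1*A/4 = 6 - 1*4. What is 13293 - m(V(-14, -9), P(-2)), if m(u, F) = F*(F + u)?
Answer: 13284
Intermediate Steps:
A = 0 (A = 8 - 4*(6 - 1*4) = 8 - 4*(6 - 4) = 8 - 4*2 = 8 - 8 = 0)
P(S) = -5 + S² - 2*S
V(h, q) = 0 (V(h, q) = -3*0*(-4) = 0*(-4) = 0)
13293 - m(V(-14, -9), P(-2)) = 13293 - (-5 + (-2)² - 2*(-2))*((-5 + (-2)² - 2*(-2)) + 0) = 13293 - (-5 + 4 + 4)*((-5 + 4 + 4) + 0) = 13293 - 3*(3 + 0) = 13293 - 3*3 = 13293 - 1*9 = 13293 - 9 = 13284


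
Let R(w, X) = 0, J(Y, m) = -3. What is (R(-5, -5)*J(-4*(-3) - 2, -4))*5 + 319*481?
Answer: 153439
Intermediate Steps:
(R(-5, -5)*J(-4*(-3) - 2, -4))*5 + 319*481 = (0*(-3))*5 + 319*481 = 0*5 + 153439 = 0 + 153439 = 153439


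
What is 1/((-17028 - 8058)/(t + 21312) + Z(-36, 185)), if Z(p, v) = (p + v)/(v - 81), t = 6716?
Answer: 56056/30139 ≈ 1.8599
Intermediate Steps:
Z(p, v) = (p + v)/(-81 + v)
1/((-17028 - 8058)/(t + 21312) + Z(-36, 185)) = 1/((-17028 - 8058)/(6716 + 21312) + (-36 + 185)/(-81 + 185)) = 1/(-25086/28028 + 149/104) = 1/(-25086*1/28028 + (1/104)*149) = 1/(-12543/14014 + 149/104) = 1/(30139/56056) = 56056/30139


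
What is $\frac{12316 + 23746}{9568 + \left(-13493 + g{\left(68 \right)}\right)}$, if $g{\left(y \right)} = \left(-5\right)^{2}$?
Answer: $- \frac{1387}{150} \approx -9.2467$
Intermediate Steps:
$g{\left(y \right)} = 25$
$\frac{12316 + 23746}{9568 + \left(-13493 + g{\left(68 \right)}\right)} = \frac{12316 + 23746}{9568 + \left(-13493 + 25\right)} = \frac{36062}{9568 - 13468} = \frac{36062}{-3900} = 36062 \left(- \frac{1}{3900}\right) = - \frac{1387}{150}$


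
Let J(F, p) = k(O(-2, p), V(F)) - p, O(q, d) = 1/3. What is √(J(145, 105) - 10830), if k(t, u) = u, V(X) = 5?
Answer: I*√10930 ≈ 104.55*I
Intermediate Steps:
O(q, d) = ⅓
J(F, p) = 5 - p
√(J(145, 105) - 10830) = √((5 - 1*105) - 10830) = √((5 - 105) - 10830) = √(-100 - 10830) = √(-10930) = I*√10930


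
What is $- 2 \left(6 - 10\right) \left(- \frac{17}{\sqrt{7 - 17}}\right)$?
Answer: $\frac{68 i \sqrt{10}}{5} \approx 43.007 i$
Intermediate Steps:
$- 2 \left(6 - 10\right) \left(- \frac{17}{\sqrt{7 - 17}}\right) = - 2 \left(6 - 10\right) \left(- \frac{17}{\sqrt{-10}}\right) = \left(-2\right) \left(-4\right) \left(- \frac{17}{i \sqrt{10}}\right) = 8 \left(- 17 \left(- \frac{i \sqrt{10}}{10}\right)\right) = 8 \frac{17 i \sqrt{10}}{10} = \frac{68 i \sqrt{10}}{5}$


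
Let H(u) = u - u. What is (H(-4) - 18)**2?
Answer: 324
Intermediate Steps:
H(u) = 0
(H(-4) - 18)**2 = (0 - 18)**2 = (-18)**2 = 324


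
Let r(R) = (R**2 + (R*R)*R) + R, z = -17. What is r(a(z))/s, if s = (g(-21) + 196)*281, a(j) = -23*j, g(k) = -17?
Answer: 59929743/50299 ≈ 1191.5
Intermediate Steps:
r(R) = R + R**2 + R**3 (r(R) = (R**2 + R**2*R) + R = (R**2 + R**3) + R = R + R**2 + R**3)
s = 50299 (s = (-17 + 196)*281 = 179*281 = 50299)
r(a(z))/s = ((-23*(-17))*(1 - 23*(-17) + (-23*(-17))**2))/50299 = (391*(1 + 391 + 391**2))*(1/50299) = (391*(1 + 391 + 152881))*(1/50299) = (391*153273)*(1/50299) = 59929743*(1/50299) = 59929743/50299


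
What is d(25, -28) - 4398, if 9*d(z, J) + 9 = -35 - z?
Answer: -13217/3 ≈ -4405.7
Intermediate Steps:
d(z, J) = -44/9 - z/9 (d(z, J) = -1 + (-35 - z)/9 = -1 + (-35/9 - z/9) = -44/9 - z/9)
d(25, -28) - 4398 = (-44/9 - ⅑*25) - 4398 = (-44/9 - 25/9) - 4398 = -23/3 - 4398 = -13217/3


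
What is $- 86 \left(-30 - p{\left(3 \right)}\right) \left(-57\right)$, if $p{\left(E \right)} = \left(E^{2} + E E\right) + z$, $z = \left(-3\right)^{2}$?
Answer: $-279414$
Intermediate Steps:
$z = 9$
$p{\left(E \right)} = 9 + 2 E^{2}$ ($p{\left(E \right)} = \left(E^{2} + E E\right) + 9 = \left(E^{2} + E^{2}\right) + 9 = 2 E^{2} + 9 = 9 + 2 E^{2}$)
$- 86 \left(-30 - p{\left(3 \right)}\right) \left(-57\right) = - 86 \left(-30 - \left(9 + 2 \cdot 3^{2}\right)\right) \left(-57\right) = - 86 \left(-30 - \left(9 + 2 \cdot 9\right)\right) \left(-57\right) = - 86 \left(-30 - \left(9 + 18\right)\right) \left(-57\right) = - 86 \left(-30 - 27\right) \left(-57\right) = \left(-86\right) \left(-57\right) \left(-57\right) = 4902 \left(-57\right) = -279414$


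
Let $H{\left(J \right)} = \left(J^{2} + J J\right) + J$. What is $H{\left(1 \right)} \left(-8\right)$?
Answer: $-24$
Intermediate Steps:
$H{\left(J \right)} = J + 2 J^{2}$ ($H{\left(J \right)} = \left(J^{2} + J^{2}\right) + J = 2 J^{2} + J = J + 2 J^{2}$)
$H{\left(1 \right)} \left(-8\right) = 1 \left(1 + 2 \cdot 1\right) \left(-8\right) = 1 \left(1 + 2\right) \left(-8\right) = 1 \cdot 3 \left(-8\right) = 3 \left(-8\right) = -24$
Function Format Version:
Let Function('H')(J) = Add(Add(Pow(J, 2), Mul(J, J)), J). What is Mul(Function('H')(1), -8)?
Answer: -24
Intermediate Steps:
Function('H')(J) = Add(J, Mul(2, Pow(J, 2))) (Function('H')(J) = Add(Add(Pow(J, 2), Pow(J, 2)), J) = Add(Mul(2, Pow(J, 2)), J) = Add(J, Mul(2, Pow(J, 2))))
Mul(Function('H')(1), -8) = Mul(Mul(1, Add(1, Mul(2, 1))), -8) = Mul(Mul(1, Add(1, 2)), -8) = Mul(Mul(1, 3), -8) = Mul(3, -8) = -24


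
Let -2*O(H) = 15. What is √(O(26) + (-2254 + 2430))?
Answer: √674/2 ≈ 12.981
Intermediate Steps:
O(H) = -15/2 (O(H) = -½*15 = -15/2)
√(O(26) + (-2254 + 2430)) = √(-15/2 + (-2254 + 2430)) = √(-15/2 + 176) = √(337/2) = √674/2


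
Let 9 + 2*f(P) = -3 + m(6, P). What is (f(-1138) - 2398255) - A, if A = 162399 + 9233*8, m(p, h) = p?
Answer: -2634521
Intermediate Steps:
f(P) = -3 (f(P) = -9/2 + (-3 + 6)/2 = -9/2 + (1/2)*3 = -9/2 + 3/2 = -3)
A = 236263 (A = 162399 + 73864 = 236263)
(f(-1138) - 2398255) - A = (-3 - 2398255) - 1*236263 = -2398258 - 236263 = -2634521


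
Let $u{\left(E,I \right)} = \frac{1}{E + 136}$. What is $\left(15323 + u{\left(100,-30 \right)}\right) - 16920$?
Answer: $- \frac{376891}{236} \approx -1597.0$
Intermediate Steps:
$u{\left(E,I \right)} = \frac{1}{136 + E}$
$\left(15323 + u{\left(100,-30 \right)}\right) - 16920 = \left(15323 + \frac{1}{136 + 100}\right) - 16920 = \left(15323 + \frac{1}{236}\right) - 16920 = \frac{3616229}{236} - 16920 = - \frac{376891}{236}$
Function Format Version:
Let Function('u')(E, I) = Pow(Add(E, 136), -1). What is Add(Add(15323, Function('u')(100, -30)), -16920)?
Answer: Rational(-376891, 236) ≈ -1597.0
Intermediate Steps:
Function('u')(E, I) = Pow(Add(136, E), -1)
Add(Add(15323, Function('u')(100, -30)), -16920) = Add(Add(15323, Pow(Add(136, 100), -1)), -16920) = Add(Add(15323, Pow(236, -1)), -16920) = Add(Add(15323, Rational(1, 236)), -16920) = Add(Rational(3616229, 236), -16920) = Rational(-376891, 236)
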